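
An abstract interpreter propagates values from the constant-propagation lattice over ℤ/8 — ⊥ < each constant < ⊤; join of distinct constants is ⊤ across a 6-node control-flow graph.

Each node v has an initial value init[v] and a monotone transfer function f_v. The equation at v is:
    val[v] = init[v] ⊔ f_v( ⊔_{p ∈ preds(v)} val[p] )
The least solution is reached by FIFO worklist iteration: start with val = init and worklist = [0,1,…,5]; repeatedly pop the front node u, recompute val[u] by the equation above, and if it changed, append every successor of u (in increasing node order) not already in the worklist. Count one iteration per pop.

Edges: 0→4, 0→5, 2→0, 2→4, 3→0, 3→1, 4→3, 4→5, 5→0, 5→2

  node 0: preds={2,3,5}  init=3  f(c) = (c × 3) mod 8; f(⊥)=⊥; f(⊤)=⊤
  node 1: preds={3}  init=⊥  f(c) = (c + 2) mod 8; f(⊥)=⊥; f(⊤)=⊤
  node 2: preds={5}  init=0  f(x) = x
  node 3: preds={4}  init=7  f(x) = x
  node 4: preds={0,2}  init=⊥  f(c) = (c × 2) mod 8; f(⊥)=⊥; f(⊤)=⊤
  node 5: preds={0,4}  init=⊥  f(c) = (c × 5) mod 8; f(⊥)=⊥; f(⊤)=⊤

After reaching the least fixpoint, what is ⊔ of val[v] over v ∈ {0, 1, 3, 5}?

⊤

Worklist (12 pops):
  #1 pop 0: in=⊤ → ⊤ (was 3); enqueue []
  #2 pop 1: in=7 → 1 (was ⊥); enqueue []
  #3 pop 2: in=⊥ → 0 (no change)
  #4 pop 3: in=⊥ → 7 (no change)
  #5 pop 4: in=⊤ → ⊤ (was ⊥); enqueue [3]
  #6 pop 5: in=⊤ → ⊤ (was ⊥); enqueue [0,2]
  #7 pop 3: in=⊤ → ⊤ (was 7); enqueue [1]
  #8 pop 0: in=⊤ → ⊤ (no change)
  #9 pop 2: in=⊤ → ⊤ (was 0); enqueue [0,4]
  #10 pop 1: in=⊤ → ⊤ (was 1); enqueue []
  #11 pop 0: in=⊤ → ⊤ (no change)
  #12 pop 4: in=⊤ → ⊤ (no change)

Fixpoint:
  val[0] = ⊤
  val[1] = ⊤
  val[2] = ⊤
  val[3] = ⊤
  val[4] = ⊤
  val[5] = ⊤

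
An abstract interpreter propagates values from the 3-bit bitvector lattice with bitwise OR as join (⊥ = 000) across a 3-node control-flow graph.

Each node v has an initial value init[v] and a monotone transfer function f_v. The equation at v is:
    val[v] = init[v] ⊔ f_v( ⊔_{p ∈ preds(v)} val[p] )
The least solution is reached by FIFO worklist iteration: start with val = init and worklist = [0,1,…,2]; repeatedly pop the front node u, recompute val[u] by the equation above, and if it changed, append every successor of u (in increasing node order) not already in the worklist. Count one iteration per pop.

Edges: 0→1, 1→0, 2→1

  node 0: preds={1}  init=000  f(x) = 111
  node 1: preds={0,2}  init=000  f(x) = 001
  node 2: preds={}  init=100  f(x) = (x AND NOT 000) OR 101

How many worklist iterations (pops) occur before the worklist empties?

Worklist (5 pops):
  #1 pop 0: in=000 → 111 (was 000); enqueue []
  #2 pop 1: in=111 → 001 (was 000); enqueue [0]
  #3 pop 2: in=000 → 101 (was 100); enqueue [1]
  #4 pop 0: in=001 → 111 (no change)
  #5 pop 1: in=111 → 001 (no change)

Fixpoint:
  val[0] = 111
  val[1] = 001
  val[2] = 101

5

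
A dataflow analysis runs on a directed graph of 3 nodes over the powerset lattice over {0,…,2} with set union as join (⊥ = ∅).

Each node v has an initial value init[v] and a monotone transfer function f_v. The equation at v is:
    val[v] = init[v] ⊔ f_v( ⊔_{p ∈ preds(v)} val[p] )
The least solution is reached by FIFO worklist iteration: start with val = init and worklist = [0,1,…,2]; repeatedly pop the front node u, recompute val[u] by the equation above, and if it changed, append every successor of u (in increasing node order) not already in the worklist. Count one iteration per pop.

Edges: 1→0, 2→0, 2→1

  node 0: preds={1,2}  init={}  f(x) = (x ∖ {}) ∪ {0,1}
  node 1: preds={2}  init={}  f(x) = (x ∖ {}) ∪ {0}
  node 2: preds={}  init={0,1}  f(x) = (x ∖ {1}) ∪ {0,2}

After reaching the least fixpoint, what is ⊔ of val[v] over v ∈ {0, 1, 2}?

Iteration log — 6 steps:
  step 1. node 0  ⊔preds={0,1}  new={0,1}  old={}  +wl: 
  step 2. node 1  ⊔preds={0,1}  new={0,1}  old={}  +wl: 0
  step 3. node 2  ⊔preds={}  new={0,1,2}  old={0,1}  +wl: 1
  step 4. node 0  ⊔preds={0,1,2}  new={0,1,2}  old={0,1}  +wl: 
  step 5. node 1  ⊔preds={0,1,2}  new={0,1,2}  old={0,1}  +wl: 0
  step 6. node 0  ⊔preds={0,1,2}  new={0,1,2}  stable

Least fixpoint reached:
  node 0: {0,1,2}
  node 1: {0,1,2}
  node 2: {0,1,2}

{0,1,2}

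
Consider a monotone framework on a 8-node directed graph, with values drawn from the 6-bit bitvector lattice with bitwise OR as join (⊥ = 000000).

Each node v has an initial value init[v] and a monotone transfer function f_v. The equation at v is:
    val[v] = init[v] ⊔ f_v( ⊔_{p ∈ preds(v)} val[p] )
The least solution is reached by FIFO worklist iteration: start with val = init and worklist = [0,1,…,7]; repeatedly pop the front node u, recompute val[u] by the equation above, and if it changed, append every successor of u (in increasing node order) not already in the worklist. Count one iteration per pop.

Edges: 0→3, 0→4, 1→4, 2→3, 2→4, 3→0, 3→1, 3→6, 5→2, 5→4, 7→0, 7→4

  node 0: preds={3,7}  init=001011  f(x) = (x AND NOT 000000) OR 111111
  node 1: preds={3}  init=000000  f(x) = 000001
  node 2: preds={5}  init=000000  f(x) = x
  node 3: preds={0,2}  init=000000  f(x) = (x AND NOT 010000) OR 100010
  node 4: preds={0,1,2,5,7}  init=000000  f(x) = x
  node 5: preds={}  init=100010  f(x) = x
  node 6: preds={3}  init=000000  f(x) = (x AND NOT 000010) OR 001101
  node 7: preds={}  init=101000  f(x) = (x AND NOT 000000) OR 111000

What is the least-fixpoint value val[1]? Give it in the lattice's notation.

Trace (11 dequeues):
  [1] u=0 | in 101000 | out 111111 | prev 001011 | push {}
  [2] u=1 | in 000000 | out 000001 | prev 000000 | push {}
  [3] u=2 | in 100010 | out 100010 | prev 000000 | push {}
  [4] u=3 | in 111111 | out 101111 | prev 000000 | push {0,1}
  [5] u=4 | in 111111 | out 111111 | prev 000000 | push {}
  [6] u=5 | in 000000 | out 100010 | ==
  [7] u=6 | in 101111 | out 101101 | prev 000000 | push {}
  [8] u=7 | in 000000 | out 111000 | prev 101000 | push {4}
  [9] u=0 | in 111111 | out 111111 | ==
  [10] u=1 | in 101111 | out 000001 | ==
  [11] u=4 | in 111111 | out 111111 | ==

Converged values:
  [0] 111111
  [1] 000001
  [2] 100010
  [3] 101111
  [4] 111111
  [5] 100010
  [6] 101101
  [7] 111000

000001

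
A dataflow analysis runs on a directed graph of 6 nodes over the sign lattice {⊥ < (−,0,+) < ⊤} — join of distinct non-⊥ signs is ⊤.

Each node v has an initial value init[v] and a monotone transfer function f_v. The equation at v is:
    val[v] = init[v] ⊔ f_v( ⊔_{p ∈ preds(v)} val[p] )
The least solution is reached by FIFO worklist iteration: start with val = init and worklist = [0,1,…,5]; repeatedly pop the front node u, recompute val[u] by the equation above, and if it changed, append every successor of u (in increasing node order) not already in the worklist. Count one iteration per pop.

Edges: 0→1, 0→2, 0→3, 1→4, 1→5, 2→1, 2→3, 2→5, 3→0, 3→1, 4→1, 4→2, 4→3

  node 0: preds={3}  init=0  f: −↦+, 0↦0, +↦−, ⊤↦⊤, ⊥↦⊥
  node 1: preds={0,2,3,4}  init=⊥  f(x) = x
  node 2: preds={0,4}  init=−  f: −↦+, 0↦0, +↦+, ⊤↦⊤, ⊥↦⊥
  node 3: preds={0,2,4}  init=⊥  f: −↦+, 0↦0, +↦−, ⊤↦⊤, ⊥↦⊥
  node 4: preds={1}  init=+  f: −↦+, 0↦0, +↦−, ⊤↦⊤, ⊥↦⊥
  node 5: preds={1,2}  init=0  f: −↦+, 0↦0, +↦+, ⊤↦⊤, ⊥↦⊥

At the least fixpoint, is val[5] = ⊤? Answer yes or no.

Worklist (11 pops):
  #1 pop 0: in=⊥ → 0 (no change)
  #2 pop 1: in=⊤ → ⊤ (was ⊥); enqueue []
  #3 pop 2: in=⊤ → ⊤ (was −); enqueue [1]
  #4 pop 3: in=⊤ → ⊤ (was ⊥); enqueue [0]
  #5 pop 4: in=⊤ → ⊤ (was +); enqueue [2,3]
  #6 pop 5: in=⊤ → ⊤ (was 0); enqueue []
  #7 pop 1: in=⊤ → ⊤ (no change)
  #8 pop 0: in=⊤ → ⊤ (was 0); enqueue [1]
  #9 pop 2: in=⊤ → ⊤ (no change)
  #10 pop 3: in=⊤ → ⊤ (no change)
  #11 pop 1: in=⊤ → ⊤ (no change)

Fixpoint:
  val[0] = ⊤
  val[1] = ⊤
  val[2] = ⊤
  val[3] = ⊤
  val[4] = ⊤
  val[5] = ⊤

yes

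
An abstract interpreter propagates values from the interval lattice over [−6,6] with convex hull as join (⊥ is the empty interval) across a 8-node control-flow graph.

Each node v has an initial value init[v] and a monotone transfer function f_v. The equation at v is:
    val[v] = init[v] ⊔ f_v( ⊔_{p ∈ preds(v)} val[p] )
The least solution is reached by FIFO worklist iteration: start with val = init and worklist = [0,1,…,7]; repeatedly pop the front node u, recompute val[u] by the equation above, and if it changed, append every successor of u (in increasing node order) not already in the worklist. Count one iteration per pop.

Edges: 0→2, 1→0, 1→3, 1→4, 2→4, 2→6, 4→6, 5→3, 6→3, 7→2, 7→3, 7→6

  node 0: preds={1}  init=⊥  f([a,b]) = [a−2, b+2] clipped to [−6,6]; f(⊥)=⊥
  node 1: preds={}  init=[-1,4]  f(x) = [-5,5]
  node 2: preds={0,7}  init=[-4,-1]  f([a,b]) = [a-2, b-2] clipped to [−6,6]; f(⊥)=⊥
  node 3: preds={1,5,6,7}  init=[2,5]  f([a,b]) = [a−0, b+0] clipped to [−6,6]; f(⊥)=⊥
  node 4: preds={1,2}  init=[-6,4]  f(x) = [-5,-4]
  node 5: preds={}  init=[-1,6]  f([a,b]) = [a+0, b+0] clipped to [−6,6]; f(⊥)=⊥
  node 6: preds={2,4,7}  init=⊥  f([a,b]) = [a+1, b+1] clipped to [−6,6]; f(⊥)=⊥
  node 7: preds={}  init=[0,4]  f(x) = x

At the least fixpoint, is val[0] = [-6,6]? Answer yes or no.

yes

Iteration log — 13 steps:
  step 1. node 0  ⊔preds=[-1,4]  new=[-3,6]  old=⊥  +wl: 
  step 2. node 1  ⊔preds=⊥  new=[-5,5]  old=[-1,4]  +wl: 0
  step 3. node 2  ⊔preds=[-3,6]  new=[-5,4]  old=[-4,-1]  +wl: 
  step 4. node 3  ⊔preds=[-5,6]  new=[-5,6]  old=[2,5]  +wl: 
  step 5. node 4  ⊔preds=[-5,5]  new=[-6,4]  stable
  step 6. node 5  ⊔preds=⊥  new=[-1,6]  stable
  step 7. node 6  ⊔preds=[-6,4]  new=[-5,5]  old=⊥  +wl: 3
  step 8. node 7  ⊔preds=⊥  new=[0,4]  stable
  step 9. node 0  ⊔preds=[-5,5]  new=[-6,6]  old=[-3,6]  +wl: 2
  step 10. node 3  ⊔preds=[-5,6]  new=[-5,6]  stable
  step 11. node 2  ⊔preds=[-6,6]  new=[-6,4]  old=[-5,4]  +wl: 4,6
  step 12. node 4  ⊔preds=[-6,5]  new=[-6,4]  stable
  step 13. node 6  ⊔preds=[-6,4]  new=[-5,5]  stable

Least fixpoint reached:
  node 0: [-6,6]
  node 1: [-5,5]
  node 2: [-6,4]
  node 3: [-5,6]
  node 4: [-6,4]
  node 5: [-1,6]
  node 6: [-5,5]
  node 7: [0,4]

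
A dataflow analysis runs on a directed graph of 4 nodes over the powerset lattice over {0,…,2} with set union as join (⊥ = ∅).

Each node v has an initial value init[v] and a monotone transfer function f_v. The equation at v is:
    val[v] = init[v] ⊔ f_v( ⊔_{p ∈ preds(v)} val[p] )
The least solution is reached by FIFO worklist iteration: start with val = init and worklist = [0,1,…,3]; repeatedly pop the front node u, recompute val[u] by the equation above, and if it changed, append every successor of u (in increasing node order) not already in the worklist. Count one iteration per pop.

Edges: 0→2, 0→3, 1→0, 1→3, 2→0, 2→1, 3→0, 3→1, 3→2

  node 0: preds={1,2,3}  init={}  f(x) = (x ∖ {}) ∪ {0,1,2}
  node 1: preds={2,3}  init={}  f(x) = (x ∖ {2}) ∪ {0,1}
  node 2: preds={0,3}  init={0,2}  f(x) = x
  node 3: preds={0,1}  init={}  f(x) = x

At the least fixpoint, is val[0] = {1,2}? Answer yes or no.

no

Worklist (7 pops):
  #1 pop 0: in={0,2} → {0,1,2} (was {}); enqueue []
  #2 pop 1: in={0,2} → {0,1} (was {}); enqueue [0]
  #3 pop 2: in={0,1,2} → {0,1,2} (was {0,2}); enqueue [1]
  #4 pop 3: in={0,1,2} → {0,1,2} (was {}); enqueue [2]
  #5 pop 0: in={0,1,2} → {0,1,2} (no change)
  #6 pop 1: in={0,1,2} → {0,1} (no change)
  #7 pop 2: in={0,1,2} → {0,1,2} (no change)

Fixpoint:
  val[0] = {0,1,2}
  val[1] = {0,1}
  val[2] = {0,1,2}
  val[3] = {0,1,2}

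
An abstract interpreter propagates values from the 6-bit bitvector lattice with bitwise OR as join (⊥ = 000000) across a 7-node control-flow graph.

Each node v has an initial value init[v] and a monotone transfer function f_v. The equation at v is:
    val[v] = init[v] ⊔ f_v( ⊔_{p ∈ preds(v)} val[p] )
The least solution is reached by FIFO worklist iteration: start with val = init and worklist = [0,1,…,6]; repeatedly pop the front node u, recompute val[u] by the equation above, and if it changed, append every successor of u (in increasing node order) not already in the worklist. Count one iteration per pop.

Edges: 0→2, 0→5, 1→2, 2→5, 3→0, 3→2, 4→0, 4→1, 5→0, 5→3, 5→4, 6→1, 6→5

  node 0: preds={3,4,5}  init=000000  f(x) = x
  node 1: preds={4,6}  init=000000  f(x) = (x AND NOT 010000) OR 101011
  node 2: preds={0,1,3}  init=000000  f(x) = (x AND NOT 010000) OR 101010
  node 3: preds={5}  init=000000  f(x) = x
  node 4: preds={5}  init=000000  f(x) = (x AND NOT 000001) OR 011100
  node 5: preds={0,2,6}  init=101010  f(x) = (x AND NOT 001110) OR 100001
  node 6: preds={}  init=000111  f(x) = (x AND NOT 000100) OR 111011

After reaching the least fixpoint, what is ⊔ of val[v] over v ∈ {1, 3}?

111111

Trace (19 dequeues):
  [1] u=0 | in 101010 | out 101010 | prev 000000 | push {}
  [2] u=1 | in 000111 | out 101111 | prev 000000 | push {}
  [3] u=2 | in 101111 | out 101111 | prev 000000 | push {}
  [4] u=3 | in 101010 | out 101010 | prev 000000 | push {0,2}
  [5] u=4 | in 101010 | out 111110 | prev 000000 | push {1}
  [6] u=5 | in 101111 | out 101011 | prev 101010 | push {3,4}
  [7] u=6 | in 000000 | out 111111 | prev 000111 | push {5}
  [8] u=0 | in 111111 | out 111111 | prev 101010 | push {}
  [9] u=2 | in 111111 | out 101111 | ==
  [10] u=1 | in 111111 | out 101111 | ==
  [11] u=3 | in 101011 | out 101011 | prev 101010 | push {0,2}
  [12] u=4 | in 101011 | out 111110 | ==
  [13] u=5 | in 111111 | out 111011 | prev 101011 | push {3,4}
  [14] u=0 | in 111111 | out 111111 | ==
  [15] u=2 | in 111111 | out 101111 | ==
  [16] u=3 | in 111011 | out 111011 | prev 101011 | push {0,2}
  [17] u=4 | in 111011 | out 111110 | ==
  [18] u=0 | in 111111 | out 111111 | ==
  [19] u=2 | in 111111 | out 101111 | ==

Converged values:
  [0] 111111
  [1] 101111
  [2] 101111
  [3] 111011
  [4] 111110
  [5] 111011
  [6] 111111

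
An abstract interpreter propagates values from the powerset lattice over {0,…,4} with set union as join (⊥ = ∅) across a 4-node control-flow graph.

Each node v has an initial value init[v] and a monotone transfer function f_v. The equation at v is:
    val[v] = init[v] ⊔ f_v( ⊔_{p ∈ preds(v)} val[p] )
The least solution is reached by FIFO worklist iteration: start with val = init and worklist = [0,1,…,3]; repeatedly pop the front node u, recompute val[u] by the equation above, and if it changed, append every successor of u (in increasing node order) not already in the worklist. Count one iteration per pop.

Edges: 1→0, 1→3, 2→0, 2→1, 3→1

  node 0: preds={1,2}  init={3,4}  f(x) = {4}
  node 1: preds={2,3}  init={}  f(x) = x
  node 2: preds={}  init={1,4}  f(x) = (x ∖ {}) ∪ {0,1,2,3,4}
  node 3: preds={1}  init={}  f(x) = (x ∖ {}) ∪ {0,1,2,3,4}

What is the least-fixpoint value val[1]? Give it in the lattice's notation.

{0,1,2,3,4}

Iteration log — 8 steps:
  step 1. node 0  ⊔preds={1,4}  new={3,4}  stable
  step 2. node 1  ⊔preds={1,4}  new={1,4}  old={}  +wl: 0
  step 3. node 2  ⊔preds={}  new={0,1,2,3,4}  old={1,4}  +wl: 1
  step 4. node 3  ⊔preds={1,4}  new={0,1,2,3,4}  old={}  +wl: 
  step 5. node 0  ⊔preds={0,1,2,3,4}  new={3,4}  stable
  step 6. node 1  ⊔preds={0,1,2,3,4}  new={0,1,2,3,4}  old={1,4}  +wl: 0,3
  step 7. node 0  ⊔preds={0,1,2,3,4}  new={3,4}  stable
  step 8. node 3  ⊔preds={0,1,2,3,4}  new={0,1,2,3,4}  stable

Least fixpoint reached:
  node 0: {3,4}
  node 1: {0,1,2,3,4}
  node 2: {0,1,2,3,4}
  node 3: {0,1,2,3,4}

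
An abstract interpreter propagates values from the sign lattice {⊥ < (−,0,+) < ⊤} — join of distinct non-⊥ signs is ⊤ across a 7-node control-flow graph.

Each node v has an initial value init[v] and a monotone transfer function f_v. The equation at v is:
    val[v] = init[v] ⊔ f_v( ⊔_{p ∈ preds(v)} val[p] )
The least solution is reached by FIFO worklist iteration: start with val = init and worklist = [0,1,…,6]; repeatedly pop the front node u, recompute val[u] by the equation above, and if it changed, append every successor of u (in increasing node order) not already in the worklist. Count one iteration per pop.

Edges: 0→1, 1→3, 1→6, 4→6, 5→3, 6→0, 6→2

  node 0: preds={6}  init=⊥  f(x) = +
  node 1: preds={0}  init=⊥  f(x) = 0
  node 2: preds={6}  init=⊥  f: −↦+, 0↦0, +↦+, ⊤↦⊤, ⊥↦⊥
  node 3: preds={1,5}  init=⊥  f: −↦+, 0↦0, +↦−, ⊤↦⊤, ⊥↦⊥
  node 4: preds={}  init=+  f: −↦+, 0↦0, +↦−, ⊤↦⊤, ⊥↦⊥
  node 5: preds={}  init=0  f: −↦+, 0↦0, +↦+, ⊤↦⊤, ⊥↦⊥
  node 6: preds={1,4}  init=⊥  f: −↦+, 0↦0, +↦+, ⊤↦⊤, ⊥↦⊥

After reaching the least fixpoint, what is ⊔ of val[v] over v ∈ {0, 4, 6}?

Iteration log — 9 steps:
  step 1. node 0  ⊔preds=⊥  new=+  old=⊥  +wl: 
  step 2. node 1  ⊔preds=+  new=0  old=⊥  +wl: 
  step 3. node 2  ⊔preds=⊥  new=⊥  stable
  step 4. node 3  ⊔preds=0  new=0  old=⊥  +wl: 
  step 5. node 4  ⊔preds=⊥  new=+  stable
  step 6. node 5  ⊔preds=⊥  new=0  stable
  step 7. node 6  ⊔preds=⊤  new=⊤  old=⊥  +wl: 0,2
  step 8. node 0  ⊔preds=⊤  new=+  stable
  step 9. node 2  ⊔preds=⊤  new=⊤  old=⊥  +wl: 

Least fixpoint reached:
  node 0: +
  node 1: 0
  node 2: ⊤
  node 3: 0
  node 4: +
  node 5: 0
  node 6: ⊤

⊤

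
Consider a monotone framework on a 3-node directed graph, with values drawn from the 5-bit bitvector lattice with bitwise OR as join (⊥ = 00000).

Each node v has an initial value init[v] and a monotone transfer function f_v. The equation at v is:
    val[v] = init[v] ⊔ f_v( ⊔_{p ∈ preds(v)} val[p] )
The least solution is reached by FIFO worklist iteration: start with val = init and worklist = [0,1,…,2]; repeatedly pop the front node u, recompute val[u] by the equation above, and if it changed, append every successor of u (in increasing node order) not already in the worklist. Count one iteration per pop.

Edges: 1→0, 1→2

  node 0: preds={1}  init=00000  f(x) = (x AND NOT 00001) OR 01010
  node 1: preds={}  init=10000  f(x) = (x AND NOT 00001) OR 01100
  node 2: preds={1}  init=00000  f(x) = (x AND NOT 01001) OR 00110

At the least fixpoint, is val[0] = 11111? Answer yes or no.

no

Trace (4 dequeues):
  [1] u=0 | in 10000 | out 11010 | prev 00000 | push {}
  [2] u=1 | in 00000 | out 11100 | prev 10000 | push {0}
  [3] u=2 | in 11100 | out 10110 | prev 00000 | push {}
  [4] u=0 | in 11100 | out 11110 | prev 11010 | push {}

Converged values:
  [0] 11110
  [1] 11100
  [2] 10110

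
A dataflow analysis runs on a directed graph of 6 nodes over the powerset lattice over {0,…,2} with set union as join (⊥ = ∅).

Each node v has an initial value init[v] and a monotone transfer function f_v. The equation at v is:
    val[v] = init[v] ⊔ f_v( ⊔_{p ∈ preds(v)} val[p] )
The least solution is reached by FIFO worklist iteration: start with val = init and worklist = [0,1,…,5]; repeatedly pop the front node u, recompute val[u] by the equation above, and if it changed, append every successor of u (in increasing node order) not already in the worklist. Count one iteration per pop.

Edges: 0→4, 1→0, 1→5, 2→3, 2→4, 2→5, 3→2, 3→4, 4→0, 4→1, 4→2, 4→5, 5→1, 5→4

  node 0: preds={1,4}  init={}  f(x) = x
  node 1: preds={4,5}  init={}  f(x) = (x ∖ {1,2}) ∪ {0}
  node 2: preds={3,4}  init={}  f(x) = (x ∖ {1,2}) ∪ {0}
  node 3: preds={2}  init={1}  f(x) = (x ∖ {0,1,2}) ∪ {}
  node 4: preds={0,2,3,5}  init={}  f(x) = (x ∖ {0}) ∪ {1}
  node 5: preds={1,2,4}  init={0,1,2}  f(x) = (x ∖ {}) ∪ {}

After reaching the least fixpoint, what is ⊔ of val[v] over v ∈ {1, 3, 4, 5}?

{0,1,2}

Iteration log — 10 steps:
  step 1. node 0  ⊔preds={}  new={}  stable
  step 2. node 1  ⊔preds={0,1,2}  new={0}  old={}  +wl: 0
  step 3. node 2  ⊔preds={1}  new={0}  old={}  +wl: 
  step 4. node 3  ⊔preds={0}  new={1}  stable
  step 5. node 4  ⊔preds={0,1,2}  new={1,2}  old={}  +wl: 1,2
  step 6. node 5  ⊔preds={0,1,2}  new={0,1,2}  stable
  step 7. node 0  ⊔preds={0,1,2}  new={0,1,2}  old={}  +wl: 4
  step 8. node 1  ⊔preds={0,1,2}  new={0}  stable
  step 9. node 2  ⊔preds={1,2}  new={0}  stable
  step 10. node 4  ⊔preds={0,1,2}  new={1,2}  stable

Least fixpoint reached:
  node 0: {0,1,2}
  node 1: {0}
  node 2: {0}
  node 3: {1}
  node 4: {1,2}
  node 5: {0,1,2}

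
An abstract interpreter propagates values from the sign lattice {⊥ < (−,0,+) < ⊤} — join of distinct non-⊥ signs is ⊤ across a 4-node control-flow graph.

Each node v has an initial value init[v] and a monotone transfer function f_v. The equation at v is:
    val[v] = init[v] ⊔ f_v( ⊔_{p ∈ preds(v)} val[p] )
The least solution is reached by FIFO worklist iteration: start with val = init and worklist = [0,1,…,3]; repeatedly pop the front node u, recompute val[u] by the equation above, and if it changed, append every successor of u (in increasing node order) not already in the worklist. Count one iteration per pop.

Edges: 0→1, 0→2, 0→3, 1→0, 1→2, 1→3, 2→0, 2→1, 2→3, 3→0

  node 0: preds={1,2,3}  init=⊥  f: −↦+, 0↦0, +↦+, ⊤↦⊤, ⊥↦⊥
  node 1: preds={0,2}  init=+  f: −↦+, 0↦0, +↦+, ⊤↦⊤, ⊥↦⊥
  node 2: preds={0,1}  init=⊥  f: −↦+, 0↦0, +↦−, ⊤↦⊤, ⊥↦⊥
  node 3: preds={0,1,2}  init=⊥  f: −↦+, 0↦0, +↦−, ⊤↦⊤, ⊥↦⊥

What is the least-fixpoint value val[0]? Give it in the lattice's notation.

Worklist (10 pops):
  #1 pop 0: in=+ → + (was ⊥); enqueue []
  #2 pop 1: in=+ → + (no change)
  #3 pop 2: in=+ → − (was ⊥); enqueue [0,1]
  #4 pop 3: in=⊤ → ⊤ (was ⊥); enqueue []
  #5 pop 0: in=⊤ → ⊤ (was +); enqueue [2,3]
  #6 pop 1: in=⊤ → ⊤ (was +); enqueue [0]
  #7 pop 2: in=⊤ → ⊤ (was −); enqueue [1]
  #8 pop 3: in=⊤ → ⊤ (no change)
  #9 pop 0: in=⊤ → ⊤ (no change)
  #10 pop 1: in=⊤ → ⊤ (no change)

Fixpoint:
  val[0] = ⊤
  val[1] = ⊤
  val[2] = ⊤
  val[3] = ⊤

⊤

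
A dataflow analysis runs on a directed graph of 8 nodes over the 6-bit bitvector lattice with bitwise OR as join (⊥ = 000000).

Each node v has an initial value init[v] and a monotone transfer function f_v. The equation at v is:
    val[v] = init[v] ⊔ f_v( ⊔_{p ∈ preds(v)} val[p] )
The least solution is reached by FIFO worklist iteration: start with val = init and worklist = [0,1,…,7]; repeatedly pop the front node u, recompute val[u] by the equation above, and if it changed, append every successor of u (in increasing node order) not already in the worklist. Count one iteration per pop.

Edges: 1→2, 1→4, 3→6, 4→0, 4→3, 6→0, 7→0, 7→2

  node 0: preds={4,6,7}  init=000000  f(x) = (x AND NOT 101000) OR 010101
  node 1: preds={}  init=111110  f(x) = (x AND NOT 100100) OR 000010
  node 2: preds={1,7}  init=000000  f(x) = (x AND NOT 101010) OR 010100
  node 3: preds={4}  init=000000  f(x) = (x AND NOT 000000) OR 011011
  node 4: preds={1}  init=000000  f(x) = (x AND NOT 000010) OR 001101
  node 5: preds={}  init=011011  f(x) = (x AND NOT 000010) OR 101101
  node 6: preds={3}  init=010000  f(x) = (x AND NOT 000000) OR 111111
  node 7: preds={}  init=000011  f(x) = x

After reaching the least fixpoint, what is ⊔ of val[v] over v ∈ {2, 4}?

111101

Trace (11 dequeues):
  [1] u=0 | in 010011 | out 010111 | prev 000000 | push {}
  [2] u=1 | in 000000 | out 111110 | ==
  [3] u=2 | in 111111 | out 010101 | prev 000000 | push {}
  [4] u=3 | in 000000 | out 011011 | prev 000000 | push {}
  [5] u=4 | in 111110 | out 111101 | prev 000000 | push {0,3}
  [6] u=5 | in 000000 | out 111111 | prev 011011 | push {}
  [7] u=6 | in 011011 | out 111111 | prev 010000 | push {}
  [8] u=7 | in 000000 | out 000011 | ==
  [9] u=0 | in 111111 | out 010111 | ==
  [10] u=3 | in 111101 | out 111111 | prev 011011 | push {6}
  [11] u=6 | in 111111 | out 111111 | ==

Converged values:
  [0] 010111
  [1] 111110
  [2] 010101
  [3] 111111
  [4] 111101
  [5] 111111
  [6] 111111
  [7] 000011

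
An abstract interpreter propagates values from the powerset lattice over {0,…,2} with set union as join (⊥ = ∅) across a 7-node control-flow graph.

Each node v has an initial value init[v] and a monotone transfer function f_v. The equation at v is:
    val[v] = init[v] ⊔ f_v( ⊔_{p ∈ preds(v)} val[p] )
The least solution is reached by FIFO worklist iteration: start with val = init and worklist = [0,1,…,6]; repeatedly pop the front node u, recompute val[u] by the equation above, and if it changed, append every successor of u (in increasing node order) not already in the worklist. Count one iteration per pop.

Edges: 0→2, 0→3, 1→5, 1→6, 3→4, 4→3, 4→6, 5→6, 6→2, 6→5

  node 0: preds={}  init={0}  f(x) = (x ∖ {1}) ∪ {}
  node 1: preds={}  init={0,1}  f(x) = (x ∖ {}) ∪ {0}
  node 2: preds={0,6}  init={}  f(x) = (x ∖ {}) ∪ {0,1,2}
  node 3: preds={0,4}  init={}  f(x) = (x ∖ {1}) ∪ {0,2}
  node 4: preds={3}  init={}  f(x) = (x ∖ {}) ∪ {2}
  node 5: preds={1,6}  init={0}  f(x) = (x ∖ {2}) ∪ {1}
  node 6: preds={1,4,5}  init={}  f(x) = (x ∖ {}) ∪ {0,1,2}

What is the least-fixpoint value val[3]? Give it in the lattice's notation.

{0,2}

Worklist (10 pops):
  #1 pop 0: in={} → {0} (no change)
  #2 pop 1: in={} → {0,1} (no change)
  #3 pop 2: in={0} → {0,1,2} (was {}); enqueue []
  #4 pop 3: in={0} → {0,2} (was {}); enqueue []
  #5 pop 4: in={0,2} → {0,2} (was {}); enqueue [3]
  #6 pop 5: in={0,1} → {0,1} (was {0}); enqueue []
  #7 pop 6: in={0,1,2} → {0,1,2} (was {}); enqueue [2,5]
  #8 pop 3: in={0,2} → {0,2} (no change)
  #9 pop 2: in={0,1,2} → {0,1,2} (no change)
  #10 pop 5: in={0,1,2} → {0,1} (no change)

Fixpoint:
  val[0] = {0}
  val[1] = {0,1}
  val[2] = {0,1,2}
  val[3] = {0,2}
  val[4] = {0,2}
  val[5] = {0,1}
  val[6] = {0,1,2}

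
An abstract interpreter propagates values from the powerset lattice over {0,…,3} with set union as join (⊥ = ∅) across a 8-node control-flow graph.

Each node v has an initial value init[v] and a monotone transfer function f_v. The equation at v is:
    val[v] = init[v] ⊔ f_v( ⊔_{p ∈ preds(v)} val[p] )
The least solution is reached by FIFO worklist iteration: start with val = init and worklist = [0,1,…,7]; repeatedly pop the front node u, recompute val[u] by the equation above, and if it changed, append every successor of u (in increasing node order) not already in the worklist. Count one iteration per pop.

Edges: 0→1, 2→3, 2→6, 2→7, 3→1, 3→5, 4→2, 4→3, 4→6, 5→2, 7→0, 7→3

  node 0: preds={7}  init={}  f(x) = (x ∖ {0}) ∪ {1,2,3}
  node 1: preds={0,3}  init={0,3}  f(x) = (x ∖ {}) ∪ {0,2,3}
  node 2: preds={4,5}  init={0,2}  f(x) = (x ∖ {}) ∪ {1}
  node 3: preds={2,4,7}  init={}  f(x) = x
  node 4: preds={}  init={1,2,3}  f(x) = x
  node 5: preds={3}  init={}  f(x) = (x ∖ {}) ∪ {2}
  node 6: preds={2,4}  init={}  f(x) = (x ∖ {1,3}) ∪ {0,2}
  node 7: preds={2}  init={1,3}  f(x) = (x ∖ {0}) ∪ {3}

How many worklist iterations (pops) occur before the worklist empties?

12

Worklist (12 pops):
  #1 pop 0: in={1,3} → {1,2,3} (was {}); enqueue []
  #2 pop 1: in={1,2,3} → {0,1,2,3} (was {0,3}); enqueue []
  #3 pop 2: in={1,2,3} → {0,1,2,3} (was {0,2}); enqueue []
  #4 pop 3: in={0,1,2,3} → {0,1,2,3} (was {}); enqueue [1]
  #5 pop 4: in={} → {1,2,3} (no change)
  #6 pop 5: in={0,1,2,3} → {0,1,2,3} (was {}); enqueue [2]
  #7 pop 6: in={0,1,2,3} → {0,2} (was {}); enqueue []
  #8 pop 7: in={0,1,2,3} → {1,2,3} (was {1,3}); enqueue [0,3]
  #9 pop 1: in={0,1,2,3} → {0,1,2,3} (no change)
  #10 pop 2: in={0,1,2,3} → {0,1,2,3} (no change)
  #11 pop 0: in={1,2,3} → {1,2,3} (no change)
  #12 pop 3: in={0,1,2,3} → {0,1,2,3} (no change)

Fixpoint:
  val[0] = {1,2,3}
  val[1] = {0,1,2,3}
  val[2] = {0,1,2,3}
  val[3] = {0,1,2,3}
  val[4] = {1,2,3}
  val[5] = {0,1,2,3}
  val[6] = {0,2}
  val[7] = {1,2,3}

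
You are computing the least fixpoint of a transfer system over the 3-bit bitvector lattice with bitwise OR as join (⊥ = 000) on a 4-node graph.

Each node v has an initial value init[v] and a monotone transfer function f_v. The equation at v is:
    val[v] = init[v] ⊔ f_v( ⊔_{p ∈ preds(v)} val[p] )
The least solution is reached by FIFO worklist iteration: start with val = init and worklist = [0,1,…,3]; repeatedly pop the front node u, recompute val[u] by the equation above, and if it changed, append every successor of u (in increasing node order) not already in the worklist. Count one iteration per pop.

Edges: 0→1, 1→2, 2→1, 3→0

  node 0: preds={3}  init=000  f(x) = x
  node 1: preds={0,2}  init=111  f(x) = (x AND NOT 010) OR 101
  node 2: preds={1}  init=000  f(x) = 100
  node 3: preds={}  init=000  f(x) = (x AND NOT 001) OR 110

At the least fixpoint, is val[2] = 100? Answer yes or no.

Trace (7 dequeues):
  [1] u=0 | in 000 | out 000 | ==
  [2] u=1 | in 000 | out 111 | ==
  [3] u=2 | in 111 | out 100 | prev 000 | push {1}
  [4] u=3 | in 000 | out 110 | prev 000 | push {0}
  [5] u=1 | in 100 | out 111 | ==
  [6] u=0 | in 110 | out 110 | prev 000 | push {1}
  [7] u=1 | in 110 | out 111 | ==

Converged values:
  [0] 110
  [1] 111
  [2] 100
  [3] 110

yes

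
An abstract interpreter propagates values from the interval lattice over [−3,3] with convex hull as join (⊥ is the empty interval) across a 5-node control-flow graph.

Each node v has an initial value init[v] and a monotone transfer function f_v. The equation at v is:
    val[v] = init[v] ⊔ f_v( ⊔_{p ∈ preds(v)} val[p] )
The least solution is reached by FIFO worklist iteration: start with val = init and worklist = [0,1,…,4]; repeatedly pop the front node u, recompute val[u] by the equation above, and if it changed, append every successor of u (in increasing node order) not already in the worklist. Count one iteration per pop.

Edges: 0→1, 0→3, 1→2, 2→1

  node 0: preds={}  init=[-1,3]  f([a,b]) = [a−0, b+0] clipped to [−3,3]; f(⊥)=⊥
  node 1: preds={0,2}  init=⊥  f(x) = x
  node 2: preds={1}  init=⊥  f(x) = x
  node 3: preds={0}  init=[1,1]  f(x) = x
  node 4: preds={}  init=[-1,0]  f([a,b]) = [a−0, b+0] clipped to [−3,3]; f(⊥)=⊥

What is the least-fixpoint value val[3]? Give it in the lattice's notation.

[-1,3]

Worklist (6 pops):
  #1 pop 0: in=⊥ → [-1,3] (no change)
  #2 pop 1: in=[-1,3] → [-1,3] (was ⊥); enqueue []
  #3 pop 2: in=[-1,3] → [-1,3] (was ⊥); enqueue [1]
  #4 pop 3: in=[-1,3] → [-1,3] (was [1,1]); enqueue []
  #5 pop 4: in=⊥ → [-1,0] (no change)
  #6 pop 1: in=[-1,3] → [-1,3] (no change)

Fixpoint:
  val[0] = [-1,3]
  val[1] = [-1,3]
  val[2] = [-1,3]
  val[3] = [-1,3]
  val[4] = [-1,0]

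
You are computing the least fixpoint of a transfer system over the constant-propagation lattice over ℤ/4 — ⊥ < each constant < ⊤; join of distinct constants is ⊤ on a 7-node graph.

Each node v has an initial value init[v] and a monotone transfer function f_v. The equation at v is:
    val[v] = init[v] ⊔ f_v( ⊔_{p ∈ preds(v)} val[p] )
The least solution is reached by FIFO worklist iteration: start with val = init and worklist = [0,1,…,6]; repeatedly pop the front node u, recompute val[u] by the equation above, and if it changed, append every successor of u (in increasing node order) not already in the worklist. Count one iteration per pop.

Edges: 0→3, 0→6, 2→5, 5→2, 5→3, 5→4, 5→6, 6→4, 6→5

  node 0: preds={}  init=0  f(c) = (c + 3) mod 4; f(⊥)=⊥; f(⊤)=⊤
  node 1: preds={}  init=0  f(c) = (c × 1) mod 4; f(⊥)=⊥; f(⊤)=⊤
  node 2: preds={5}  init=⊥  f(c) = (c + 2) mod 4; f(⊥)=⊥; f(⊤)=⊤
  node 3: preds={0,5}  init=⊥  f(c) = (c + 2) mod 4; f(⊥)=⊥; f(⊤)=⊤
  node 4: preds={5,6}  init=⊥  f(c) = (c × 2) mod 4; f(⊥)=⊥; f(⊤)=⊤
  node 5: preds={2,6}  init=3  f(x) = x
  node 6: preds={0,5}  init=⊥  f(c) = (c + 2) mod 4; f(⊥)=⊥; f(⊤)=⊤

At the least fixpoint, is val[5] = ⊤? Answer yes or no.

Trace (11 dequeues):
  [1] u=0 | in ⊥ | out 0 | ==
  [2] u=1 | in ⊥ | out 0 | ==
  [3] u=2 | in 3 | out 1 | prev ⊥ | push {}
  [4] u=3 | in ⊤ | out ⊤ | prev ⊥ | push {}
  [5] u=4 | in 3 | out 2 | prev ⊥ | push {}
  [6] u=5 | in 1 | out ⊤ | prev 3 | push {2,3,4}
  [7] u=6 | in ⊤ | out ⊤ | prev ⊥ | push {5}
  [8] u=2 | in ⊤ | out ⊤ | prev 1 | push {}
  [9] u=3 | in ⊤ | out ⊤ | ==
  [10] u=4 | in ⊤ | out ⊤ | prev 2 | push {}
  [11] u=5 | in ⊤ | out ⊤ | ==

Converged values:
  [0] 0
  [1] 0
  [2] ⊤
  [3] ⊤
  [4] ⊤
  [5] ⊤
  [6] ⊤

yes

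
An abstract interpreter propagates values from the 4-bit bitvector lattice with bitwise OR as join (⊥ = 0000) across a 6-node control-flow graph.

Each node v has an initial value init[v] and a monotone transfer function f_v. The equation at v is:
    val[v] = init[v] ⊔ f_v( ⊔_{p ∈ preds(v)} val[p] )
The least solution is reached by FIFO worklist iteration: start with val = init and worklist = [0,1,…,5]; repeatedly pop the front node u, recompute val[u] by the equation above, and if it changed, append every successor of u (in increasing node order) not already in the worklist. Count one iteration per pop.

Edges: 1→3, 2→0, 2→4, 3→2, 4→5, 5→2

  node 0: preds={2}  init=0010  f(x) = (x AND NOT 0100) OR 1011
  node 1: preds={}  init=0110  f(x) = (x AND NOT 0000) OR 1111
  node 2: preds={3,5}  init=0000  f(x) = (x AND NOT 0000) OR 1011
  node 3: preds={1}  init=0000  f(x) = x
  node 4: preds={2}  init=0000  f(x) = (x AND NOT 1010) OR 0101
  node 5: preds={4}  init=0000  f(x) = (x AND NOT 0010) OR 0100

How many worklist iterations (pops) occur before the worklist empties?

Worklist (10 pops):
  #1 pop 0: in=0000 → 1011 (was 0010); enqueue []
  #2 pop 1: in=0000 → 1111 (was 0110); enqueue []
  #3 pop 2: in=0000 → 1011 (was 0000); enqueue [0]
  #4 pop 3: in=1111 → 1111 (was 0000); enqueue [2]
  #5 pop 4: in=1011 → 0101 (was 0000); enqueue []
  #6 pop 5: in=0101 → 0101 (was 0000); enqueue []
  #7 pop 0: in=1011 → 1011 (no change)
  #8 pop 2: in=1111 → 1111 (was 1011); enqueue [0,4]
  #9 pop 0: in=1111 → 1011 (no change)
  #10 pop 4: in=1111 → 0101 (no change)

Fixpoint:
  val[0] = 1011
  val[1] = 1111
  val[2] = 1111
  val[3] = 1111
  val[4] = 0101
  val[5] = 0101

10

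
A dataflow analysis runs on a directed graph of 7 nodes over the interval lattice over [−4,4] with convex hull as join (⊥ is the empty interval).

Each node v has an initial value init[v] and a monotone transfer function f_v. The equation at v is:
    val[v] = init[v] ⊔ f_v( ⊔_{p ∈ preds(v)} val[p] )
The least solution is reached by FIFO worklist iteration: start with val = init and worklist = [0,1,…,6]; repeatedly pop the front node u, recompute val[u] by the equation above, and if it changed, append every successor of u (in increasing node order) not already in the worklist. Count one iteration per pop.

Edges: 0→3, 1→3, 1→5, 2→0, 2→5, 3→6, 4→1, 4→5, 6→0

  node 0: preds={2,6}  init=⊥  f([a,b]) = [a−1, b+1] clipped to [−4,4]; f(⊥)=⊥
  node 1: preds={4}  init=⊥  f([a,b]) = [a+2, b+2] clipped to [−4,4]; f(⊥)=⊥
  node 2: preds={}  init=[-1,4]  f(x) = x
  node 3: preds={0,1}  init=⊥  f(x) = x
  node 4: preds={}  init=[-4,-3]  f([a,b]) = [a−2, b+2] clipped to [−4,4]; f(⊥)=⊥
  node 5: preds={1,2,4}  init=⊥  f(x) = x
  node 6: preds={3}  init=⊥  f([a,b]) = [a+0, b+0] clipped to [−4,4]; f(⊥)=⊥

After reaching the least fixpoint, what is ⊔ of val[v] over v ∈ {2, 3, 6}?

[-4,4]

Trace (14 dequeues):
  [1] u=0 | in [-1,4] | out [-2,4] | prev ⊥ | push {}
  [2] u=1 | in [-4,-3] | out [-2,-1] | prev ⊥ | push {}
  [3] u=2 | in ⊥ | out [-1,4] | ==
  [4] u=3 | in [-2,4] | out [-2,4] | prev ⊥ | push {}
  [5] u=4 | in ⊥ | out [-4,-3] | ==
  [6] u=5 | in [-4,4] | out [-4,4] | prev ⊥ | push {}
  [7] u=6 | in [-2,4] | out [-2,4] | prev ⊥ | push {0}
  [8] u=0 | in [-2,4] | out [-3,4] | prev [-2,4] | push {3}
  [9] u=3 | in [-3,4] | out [-3,4] | prev [-2,4] | push {6}
  [10] u=6 | in [-3,4] | out [-3,4] | prev [-2,4] | push {0}
  [11] u=0 | in [-3,4] | out [-4,4] | prev [-3,4] | push {3}
  [12] u=3 | in [-4,4] | out [-4,4] | prev [-3,4] | push {6}
  [13] u=6 | in [-4,4] | out [-4,4] | prev [-3,4] | push {0}
  [14] u=0 | in [-4,4] | out [-4,4] | ==

Converged values:
  [0] [-4,4]
  [1] [-2,-1]
  [2] [-1,4]
  [3] [-4,4]
  [4] [-4,-3]
  [5] [-4,4]
  [6] [-4,4]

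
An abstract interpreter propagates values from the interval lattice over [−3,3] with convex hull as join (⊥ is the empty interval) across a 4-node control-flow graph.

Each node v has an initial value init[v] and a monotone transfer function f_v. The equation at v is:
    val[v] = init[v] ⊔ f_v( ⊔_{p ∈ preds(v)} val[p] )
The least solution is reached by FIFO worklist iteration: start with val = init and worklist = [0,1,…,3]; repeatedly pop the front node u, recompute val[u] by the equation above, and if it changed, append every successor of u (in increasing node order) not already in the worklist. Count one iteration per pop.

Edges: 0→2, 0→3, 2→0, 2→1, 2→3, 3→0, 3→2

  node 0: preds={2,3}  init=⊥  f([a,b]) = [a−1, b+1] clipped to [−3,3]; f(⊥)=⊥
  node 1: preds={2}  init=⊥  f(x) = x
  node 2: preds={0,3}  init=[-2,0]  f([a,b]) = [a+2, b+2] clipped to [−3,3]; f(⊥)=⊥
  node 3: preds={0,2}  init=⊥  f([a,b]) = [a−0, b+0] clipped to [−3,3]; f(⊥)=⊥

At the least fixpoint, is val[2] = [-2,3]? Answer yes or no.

yes

Iteration log — 8 steps:
  step 1. node 0  ⊔preds=[-2,0]  new=[-3,1]  old=⊥  +wl: 
  step 2. node 1  ⊔preds=[-2,0]  new=[-2,0]  old=⊥  +wl: 
  step 3. node 2  ⊔preds=[-3,1]  new=[-2,3]  old=[-2,0]  +wl: 0,1
  step 4. node 3  ⊔preds=[-3,3]  new=[-3,3]  old=⊥  +wl: 2
  step 5. node 0  ⊔preds=[-3,3]  new=[-3,3]  old=[-3,1]  +wl: 3
  step 6. node 1  ⊔preds=[-2,3]  new=[-2,3]  old=[-2,0]  +wl: 
  step 7. node 2  ⊔preds=[-3,3]  new=[-2,3]  stable
  step 8. node 3  ⊔preds=[-3,3]  new=[-3,3]  stable

Least fixpoint reached:
  node 0: [-3,3]
  node 1: [-2,3]
  node 2: [-2,3]
  node 3: [-3,3]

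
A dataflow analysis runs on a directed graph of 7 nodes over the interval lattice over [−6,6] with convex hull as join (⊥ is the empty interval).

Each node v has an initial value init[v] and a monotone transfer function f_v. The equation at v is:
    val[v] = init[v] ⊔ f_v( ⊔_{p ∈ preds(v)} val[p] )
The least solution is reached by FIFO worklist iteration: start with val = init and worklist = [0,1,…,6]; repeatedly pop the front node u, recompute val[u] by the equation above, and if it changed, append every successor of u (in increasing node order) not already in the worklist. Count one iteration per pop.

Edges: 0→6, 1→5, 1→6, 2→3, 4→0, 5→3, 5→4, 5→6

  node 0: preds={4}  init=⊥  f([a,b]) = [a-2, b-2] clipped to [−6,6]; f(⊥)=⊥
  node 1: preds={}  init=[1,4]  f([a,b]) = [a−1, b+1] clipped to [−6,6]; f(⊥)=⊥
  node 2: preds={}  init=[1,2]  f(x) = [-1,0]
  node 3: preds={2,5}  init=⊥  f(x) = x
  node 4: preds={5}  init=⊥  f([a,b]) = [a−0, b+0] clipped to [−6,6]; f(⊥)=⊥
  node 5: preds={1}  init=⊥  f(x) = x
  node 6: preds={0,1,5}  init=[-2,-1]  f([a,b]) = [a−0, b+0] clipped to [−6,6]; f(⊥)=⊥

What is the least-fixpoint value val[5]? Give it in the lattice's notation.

Worklist (11 pops):
  #1 pop 0: in=⊥ → ⊥ (no change)
  #2 pop 1: in=⊥ → [1,4] (no change)
  #3 pop 2: in=⊥ → [-1,2] (was [1,2]); enqueue []
  #4 pop 3: in=[-1,2] → [-1,2] (was ⊥); enqueue []
  #5 pop 4: in=⊥ → ⊥ (no change)
  #6 pop 5: in=[1,4] → [1,4] (was ⊥); enqueue [3,4]
  #7 pop 6: in=[1,4] → [-2,4] (was [-2,-1]); enqueue []
  #8 pop 3: in=[-1,4] → [-1,4] (was [-1,2]); enqueue []
  #9 pop 4: in=[1,4] → [1,4] (was ⊥); enqueue [0]
  #10 pop 0: in=[1,4] → [-1,2] (was ⊥); enqueue [6]
  #11 pop 6: in=[-1,4] → [-2,4] (no change)

Fixpoint:
  val[0] = [-1,2]
  val[1] = [1,4]
  val[2] = [-1,2]
  val[3] = [-1,4]
  val[4] = [1,4]
  val[5] = [1,4]
  val[6] = [-2,4]

[1,4]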